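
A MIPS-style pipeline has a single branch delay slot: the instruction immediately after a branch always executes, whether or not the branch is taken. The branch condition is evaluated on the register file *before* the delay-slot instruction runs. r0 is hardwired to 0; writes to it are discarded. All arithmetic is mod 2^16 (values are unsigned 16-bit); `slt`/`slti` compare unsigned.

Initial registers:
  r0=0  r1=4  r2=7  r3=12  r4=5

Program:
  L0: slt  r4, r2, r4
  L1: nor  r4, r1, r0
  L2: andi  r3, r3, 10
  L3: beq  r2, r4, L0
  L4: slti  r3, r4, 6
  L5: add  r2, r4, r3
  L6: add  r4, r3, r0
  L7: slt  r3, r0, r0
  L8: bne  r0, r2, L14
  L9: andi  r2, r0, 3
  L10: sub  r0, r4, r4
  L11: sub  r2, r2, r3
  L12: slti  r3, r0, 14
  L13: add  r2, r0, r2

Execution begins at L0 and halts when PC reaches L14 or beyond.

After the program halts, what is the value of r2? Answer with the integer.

0

[0] slt  r4, r2, r4  →  {r0:0, r1:4, r2:7, r3:12, r4:0}
[1] nor  r4, r1, r0  →  {r0:0, r1:4, r2:7, r3:12, r4:65531}
[2] andi  r3, r3, 10  →  {r0:0, r1:4, r2:7, r3:8, r4:65531}
[3] beq  r2, r4, L0  →  {r0:0, r1:4, r2:7, r3:8, r4:65531}  ⟨branch fallthrough⟩
[4] slti  r3, r4, 6  →  {r0:0, r1:4, r2:7, r3:0, r4:65531}
[5] add  r2, r4, r3  →  {r0:0, r1:4, r2:65531, r3:0, r4:65531}
[6] add  r4, r3, r0  →  {r0:0, r1:4, r2:65531, r3:0, r4:0}
[7] slt  r3, r0, r0  →  {r0:0, r1:4, r2:65531, r3:0, r4:0}
[8] bne  r0, r2, L14  →  {r0:0, r1:4, r2:65531, r3:0, r4:0}  ⟨branch taken⟩
[9] andi  r2, r0, 3  →  {r0:0, r1:4, r2:0, r3:0, r4:0}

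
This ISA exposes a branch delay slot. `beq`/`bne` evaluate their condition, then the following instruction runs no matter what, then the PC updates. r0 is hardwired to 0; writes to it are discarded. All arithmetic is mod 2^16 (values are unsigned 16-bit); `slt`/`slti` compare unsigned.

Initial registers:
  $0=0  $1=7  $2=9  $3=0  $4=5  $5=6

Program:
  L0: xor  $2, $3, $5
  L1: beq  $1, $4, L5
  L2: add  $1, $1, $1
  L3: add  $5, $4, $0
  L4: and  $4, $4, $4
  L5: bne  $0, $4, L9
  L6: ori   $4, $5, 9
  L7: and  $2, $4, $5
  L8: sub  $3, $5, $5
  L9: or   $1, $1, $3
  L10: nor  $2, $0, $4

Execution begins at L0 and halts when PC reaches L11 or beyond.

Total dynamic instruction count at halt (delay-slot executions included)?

9

#0 xor  $2, $3, $5 ; 0/7/6/0/5/6
#1 beq  $1, $4, L5 ; 0/7/6/0/5/6 ; →fallthru
#2 add  $1, $1, $1 ; 0/14/6/0/5/6
#3 add  $5, $4, $0 ; 0/14/6/0/5/5
#4 and  $4, $4, $4 ; 0/14/6/0/5/5
#5 bne  $0, $4, L9 ; 0/14/6/0/5/5 ; →target
#6 ori   $4, $5, 9 ; 0/14/6/0/13/5
#9 or   $1, $1, $3 ; 0/14/6/0/13/5
#10 nor  $2, $0, $4 ; 0/14/65522/0/13/5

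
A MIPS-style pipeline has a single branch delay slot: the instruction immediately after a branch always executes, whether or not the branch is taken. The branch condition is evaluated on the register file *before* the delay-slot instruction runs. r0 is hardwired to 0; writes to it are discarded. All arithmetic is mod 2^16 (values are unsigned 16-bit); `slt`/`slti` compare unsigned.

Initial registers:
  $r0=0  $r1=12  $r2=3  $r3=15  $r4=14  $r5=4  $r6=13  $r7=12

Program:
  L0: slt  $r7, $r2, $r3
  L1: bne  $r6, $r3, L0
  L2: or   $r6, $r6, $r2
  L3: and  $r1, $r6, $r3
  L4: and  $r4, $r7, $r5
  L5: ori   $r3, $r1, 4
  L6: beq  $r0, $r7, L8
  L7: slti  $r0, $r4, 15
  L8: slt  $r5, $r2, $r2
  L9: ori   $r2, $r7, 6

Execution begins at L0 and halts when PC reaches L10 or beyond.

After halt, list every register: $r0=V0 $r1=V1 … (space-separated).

#0 slt  $r7, $r2, $r3 ; 0/12/3/15/14/4/13/1
#1 bne  $r6, $r3, L0 ; 0/12/3/15/14/4/13/1 ; →target
#2 or   $r6, $r6, $r2 ; 0/12/3/15/14/4/15/1
#0 slt  $r7, $r2, $r3 ; 0/12/3/15/14/4/15/1
#1 bne  $r6, $r3, L0 ; 0/12/3/15/14/4/15/1 ; →fallthru
#2 or   $r6, $r6, $r2 ; 0/12/3/15/14/4/15/1
#3 and  $r1, $r6, $r3 ; 0/15/3/15/14/4/15/1
#4 and  $r4, $r7, $r5 ; 0/15/3/15/0/4/15/1
#5 ori   $r3, $r1, 4 ; 0/15/3/15/0/4/15/1
#6 beq  $r0, $r7, L8 ; 0/15/3/15/0/4/15/1 ; →fallthru
#7 slti  $r0, $r4, 15 ; 0/15/3/15/0/4/15/1
#8 slt  $r5, $r2, $r2 ; 0/15/3/15/0/0/15/1
#9 ori   $r2, $r7, 6 ; 0/15/7/15/0/0/15/1

$r0=0 $r1=15 $r2=7 $r3=15 $r4=0 $r5=0 $r6=15 $r7=1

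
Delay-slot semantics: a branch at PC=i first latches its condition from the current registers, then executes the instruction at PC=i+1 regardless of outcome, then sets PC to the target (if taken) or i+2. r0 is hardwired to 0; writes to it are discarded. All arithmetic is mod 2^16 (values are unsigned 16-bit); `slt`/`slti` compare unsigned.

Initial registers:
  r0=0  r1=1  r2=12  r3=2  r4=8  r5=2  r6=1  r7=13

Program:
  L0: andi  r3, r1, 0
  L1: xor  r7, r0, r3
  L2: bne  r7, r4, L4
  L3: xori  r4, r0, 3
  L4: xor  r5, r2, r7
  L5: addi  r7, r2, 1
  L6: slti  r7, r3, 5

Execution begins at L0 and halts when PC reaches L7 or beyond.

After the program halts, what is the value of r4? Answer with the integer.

3

  step pc=0: andi  r3, r1, 0  regs=(0,1,12,0,8,2,1,13)
  step pc=1: xor  r7, r0, r3  regs=(0,1,12,0,8,2,1,0)
  step pc=2: bne  r7, r4, L4  cond=T  regs=(0,1,12,0,8,2,1,0)
  step pc=3: xori  r4, r0, 3  regs=(0,1,12,0,3,2,1,0)
  step pc=4: xor  r5, r2, r7  regs=(0,1,12,0,3,12,1,0)
  step pc=5: addi  r7, r2, 1  regs=(0,1,12,0,3,12,1,13)
  step pc=6: slti  r7, r3, 5  regs=(0,1,12,0,3,12,1,1)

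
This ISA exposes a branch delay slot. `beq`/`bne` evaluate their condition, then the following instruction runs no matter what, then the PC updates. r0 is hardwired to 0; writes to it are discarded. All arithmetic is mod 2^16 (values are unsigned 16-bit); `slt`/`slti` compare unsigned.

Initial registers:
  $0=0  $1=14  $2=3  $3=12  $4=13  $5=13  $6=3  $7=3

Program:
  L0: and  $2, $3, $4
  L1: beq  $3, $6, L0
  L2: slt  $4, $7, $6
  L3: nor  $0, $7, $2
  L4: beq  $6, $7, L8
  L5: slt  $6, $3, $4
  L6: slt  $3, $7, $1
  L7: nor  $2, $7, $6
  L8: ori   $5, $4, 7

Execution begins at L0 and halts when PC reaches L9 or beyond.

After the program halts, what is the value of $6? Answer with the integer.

0

[0] and  $2, $3, $4  →  {$0:0, $1:14, $2:12, $3:12, $4:13, $5:13, $6:3, $7:3}
[1] beq  $3, $6, L0  →  {$0:0, $1:14, $2:12, $3:12, $4:13, $5:13, $6:3, $7:3}  ⟨branch fallthrough⟩
[2] slt  $4, $7, $6  →  {$0:0, $1:14, $2:12, $3:12, $4:0, $5:13, $6:3, $7:3}
[3] nor  $0, $7, $2  →  {$0:0, $1:14, $2:12, $3:12, $4:0, $5:13, $6:3, $7:3}
[4] beq  $6, $7, L8  →  {$0:0, $1:14, $2:12, $3:12, $4:0, $5:13, $6:3, $7:3}  ⟨branch taken⟩
[5] slt  $6, $3, $4  →  {$0:0, $1:14, $2:12, $3:12, $4:0, $5:13, $6:0, $7:3}
[8] ori   $5, $4, 7  →  {$0:0, $1:14, $2:12, $3:12, $4:0, $5:7, $6:0, $7:3}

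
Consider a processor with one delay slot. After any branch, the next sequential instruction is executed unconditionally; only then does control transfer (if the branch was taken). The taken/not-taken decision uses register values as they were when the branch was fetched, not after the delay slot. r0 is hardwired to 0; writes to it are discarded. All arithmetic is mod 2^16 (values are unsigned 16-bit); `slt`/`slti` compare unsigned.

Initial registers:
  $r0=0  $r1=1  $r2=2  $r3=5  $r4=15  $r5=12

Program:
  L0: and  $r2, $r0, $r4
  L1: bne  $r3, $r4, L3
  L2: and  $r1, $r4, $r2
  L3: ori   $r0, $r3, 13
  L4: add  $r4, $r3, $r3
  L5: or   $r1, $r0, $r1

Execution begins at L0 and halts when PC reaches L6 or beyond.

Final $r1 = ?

  step pc=0: and  $r2, $r0, $r4  regs=(0,1,0,5,15,12)
  step pc=1: bne  $r3, $r4, L3  cond=T  regs=(0,1,0,5,15,12)
  step pc=2: and  $r1, $r4, $r2  regs=(0,0,0,5,15,12)
  step pc=3: ori   $r0, $r3, 13  regs=(0,0,0,5,15,12)
  step pc=4: add  $r4, $r3, $r3  regs=(0,0,0,5,10,12)
  step pc=5: or   $r1, $r0, $r1  regs=(0,0,0,5,10,12)

0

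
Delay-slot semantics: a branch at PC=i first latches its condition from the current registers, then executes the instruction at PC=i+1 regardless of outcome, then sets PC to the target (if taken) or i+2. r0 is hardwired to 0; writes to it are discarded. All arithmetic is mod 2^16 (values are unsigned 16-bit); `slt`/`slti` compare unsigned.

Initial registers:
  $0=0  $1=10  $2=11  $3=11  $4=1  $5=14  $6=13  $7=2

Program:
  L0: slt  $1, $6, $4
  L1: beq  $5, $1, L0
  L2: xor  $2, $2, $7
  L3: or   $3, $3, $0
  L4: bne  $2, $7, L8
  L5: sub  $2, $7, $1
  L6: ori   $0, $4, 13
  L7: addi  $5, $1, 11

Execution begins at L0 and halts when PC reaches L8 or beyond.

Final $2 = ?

2

  step pc=0: slt  $1, $6, $4  regs=(0,0,11,11,1,14,13,2)
  step pc=1: beq  $5, $1, L0  cond=F  regs=(0,0,11,11,1,14,13,2)
  step pc=2: xor  $2, $2, $7  regs=(0,0,9,11,1,14,13,2)
  step pc=3: or   $3, $3, $0  regs=(0,0,9,11,1,14,13,2)
  step pc=4: bne  $2, $7, L8  cond=T  regs=(0,0,9,11,1,14,13,2)
  step pc=5: sub  $2, $7, $1  regs=(0,0,2,11,1,14,13,2)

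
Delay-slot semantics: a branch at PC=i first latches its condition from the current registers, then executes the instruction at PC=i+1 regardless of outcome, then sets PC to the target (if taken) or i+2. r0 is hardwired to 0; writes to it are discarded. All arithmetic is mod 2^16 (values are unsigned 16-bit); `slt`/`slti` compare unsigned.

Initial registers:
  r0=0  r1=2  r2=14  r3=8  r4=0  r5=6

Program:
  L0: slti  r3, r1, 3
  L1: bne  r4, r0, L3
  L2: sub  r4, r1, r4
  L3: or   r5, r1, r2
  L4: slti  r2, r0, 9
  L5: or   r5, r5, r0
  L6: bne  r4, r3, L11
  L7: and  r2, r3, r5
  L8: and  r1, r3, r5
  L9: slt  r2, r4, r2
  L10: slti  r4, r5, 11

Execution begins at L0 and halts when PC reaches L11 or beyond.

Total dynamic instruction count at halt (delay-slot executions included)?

8

[0] slti  r3, r1, 3  →  {r0:0, r1:2, r2:14, r3:1, r4:0, r5:6}
[1] bne  r4, r0, L3  →  {r0:0, r1:2, r2:14, r3:1, r4:0, r5:6}  ⟨branch fallthrough⟩
[2] sub  r4, r1, r4  →  {r0:0, r1:2, r2:14, r3:1, r4:2, r5:6}
[3] or   r5, r1, r2  →  {r0:0, r1:2, r2:14, r3:1, r4:2, r5:14}
[4] slti  r2, r0, 9  →  {r0:0, r1:2, r2:1, r3:1, r4:2, r5:14}
[5] or   r5, r5, r0  →  {r0:0, r1:2, r2:1, r3:1, r4:2, r5:14}
[6] bne  r4, r3, L11  →  {r0:0, r1:2, r2:1, r3:1, r4:2, r5:14}  ⟨branch taken⟩
[7] and  r2, r3, r5  →  {r0:0, r1:2, r2:0, r3:1, r4:2, r5:14}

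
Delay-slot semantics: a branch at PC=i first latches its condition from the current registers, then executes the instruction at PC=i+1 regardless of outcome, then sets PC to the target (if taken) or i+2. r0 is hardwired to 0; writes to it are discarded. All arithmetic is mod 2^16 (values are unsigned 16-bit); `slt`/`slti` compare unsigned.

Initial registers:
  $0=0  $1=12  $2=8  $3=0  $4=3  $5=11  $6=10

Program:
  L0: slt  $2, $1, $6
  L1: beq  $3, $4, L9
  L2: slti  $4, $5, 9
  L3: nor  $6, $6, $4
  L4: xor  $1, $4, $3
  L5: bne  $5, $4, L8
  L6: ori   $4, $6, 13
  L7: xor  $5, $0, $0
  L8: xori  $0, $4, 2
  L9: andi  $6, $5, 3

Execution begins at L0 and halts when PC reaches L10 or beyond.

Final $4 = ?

  step pc=0: slt  $2, $1, $6  regs=(0,12,0,0,3,11,10)
  step pc=1: beq  $3, $4, L9  cond=F  regs=(0,12,0,0,3,11,10)
  step pc=2: slti  $4, $5, 9  regs=(0,12,0,0,0,11,10)
  step pc=3: nor  $6, $6, $4  regs=(0,12,0,0,0,11,65525)
  step pc=4: xor  $1, $4, $3  regs=(0,0,0,0,0,11,65525)
  step pc=5: bne  $5, $4, L8  cond=T  regs=(0,0,0,0,0,11,65525)
  step pc=6: ori   $4, $6, 13  regs=(0,0,0,0,65533,11,65525)
  step pc=8: xori  $0, $4, 2  regs=(0,0,0,0,65533,11,65525)
  step pc=9: andi  $6, $5, 3  regs=(0,0,0,0,65533,11,3)

65533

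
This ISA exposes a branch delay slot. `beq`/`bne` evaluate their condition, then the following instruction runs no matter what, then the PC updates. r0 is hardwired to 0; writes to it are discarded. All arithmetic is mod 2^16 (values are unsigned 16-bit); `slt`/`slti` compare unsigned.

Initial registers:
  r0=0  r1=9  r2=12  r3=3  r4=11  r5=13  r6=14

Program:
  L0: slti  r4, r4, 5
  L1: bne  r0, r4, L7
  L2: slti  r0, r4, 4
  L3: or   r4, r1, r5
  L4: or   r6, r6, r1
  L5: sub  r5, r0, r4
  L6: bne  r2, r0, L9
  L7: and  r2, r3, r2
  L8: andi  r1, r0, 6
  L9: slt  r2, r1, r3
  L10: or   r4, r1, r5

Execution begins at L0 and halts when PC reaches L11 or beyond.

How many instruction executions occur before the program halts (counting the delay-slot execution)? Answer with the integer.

10

PC=0  slti  r4, r4, 5        | r0=0 r1=9 r2=12 r3=3 r4=0 r5=13 r6=14
PC=1  bne  r0, r4, L7        | r0=0 r1=9 r2=12 r3=3 r4=0 r5=13 r6=14  [not taken]
PC=2  slti  r0, r4, 4        | r0=0 r1=9 r2=12 r3=3 r4=0 r5=13 r6=14
PC=3  or   r4, r1, r5        | r0=0 r1=9 r2=12 r3=3 r4=13 r5=13 r6=14
PC=4  or   r6, r6, r1        | r0=0 r1=9 r2=12 r3=3 r4=13 r5=13 r6=15
PC=5  sub  r5, r0, r4        | r0=0 r1=9 r2=12 r3=3 r4=13 r5=65523 r6=15
PC=6  bne  r2, r0, L9        | r0=0 r1=9 r2=12 r3=3 r4=13 r5=65523 r6=15  [TAKEN]
PC=7  and  r2, r3, r2        | r0=0 r1=9 r2=0 r3=3 r4=13 r5=65523 r6=15
PC=9  slt  r2, r1, r3        | r0=0 r1=9 r2=0 r3=3 r4=13 r5=65523 r6=15
PC=10 or   r4, r1, r5        | r0=0 r1=9 r2=0 r3=3 r4=65531 r5=65523 r6=15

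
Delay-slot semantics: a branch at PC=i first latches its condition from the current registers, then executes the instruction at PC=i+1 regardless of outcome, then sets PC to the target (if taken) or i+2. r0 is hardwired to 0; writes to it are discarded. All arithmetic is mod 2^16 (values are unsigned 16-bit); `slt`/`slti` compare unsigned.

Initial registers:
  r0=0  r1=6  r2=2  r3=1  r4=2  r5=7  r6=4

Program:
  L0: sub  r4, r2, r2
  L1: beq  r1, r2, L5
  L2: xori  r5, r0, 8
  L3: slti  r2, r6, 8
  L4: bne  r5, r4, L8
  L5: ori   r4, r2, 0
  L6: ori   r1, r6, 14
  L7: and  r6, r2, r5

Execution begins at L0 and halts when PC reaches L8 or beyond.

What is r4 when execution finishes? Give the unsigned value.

1

#0 sub  r4, r2, r2 ; 0/6/2/1/0/7/4
#1 beq  r1, r2, L5 ; 0/6/2/1/0/7/4 ; →fallthru
#2 xori  r5, r0, 8 ; 0/6/2/1/0/8/4
#3 slti  r2, r6, 8 ; 0/6/1/1/0/8/4
#4 bne  r5, r4, L8 ; 0/6/1/1/0/8/4 ; →target
#5 ori   r4, r2, 0 ; 0/6/1/1/1/8/4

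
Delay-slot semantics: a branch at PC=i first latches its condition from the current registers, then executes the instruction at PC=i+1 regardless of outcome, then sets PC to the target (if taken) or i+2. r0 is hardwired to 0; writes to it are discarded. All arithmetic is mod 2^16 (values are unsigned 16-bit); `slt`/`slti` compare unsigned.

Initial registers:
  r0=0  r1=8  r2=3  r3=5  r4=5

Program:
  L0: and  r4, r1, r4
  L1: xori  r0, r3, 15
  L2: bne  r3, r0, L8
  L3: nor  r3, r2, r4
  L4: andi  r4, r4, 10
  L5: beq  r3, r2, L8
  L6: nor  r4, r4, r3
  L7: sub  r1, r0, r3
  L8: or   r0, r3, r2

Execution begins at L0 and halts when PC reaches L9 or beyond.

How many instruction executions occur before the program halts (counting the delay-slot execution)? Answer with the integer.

  step pc=0: and  r4, r1, r4  regs=(0,8,3,5,0)
  step pc=1: xori  r0, r3, 15  regs=(0,8,3,5,0)
  step pc=2: bne  r3, r0, L8  cond=T  regs=(0,8,3,5,0)
  step pc=3: nor  r3, r2, r4  regs=(0,8,3,65532,0)
  step pc=8: or   r0, r3, r2  regs=(0,8,3,65532,0)

5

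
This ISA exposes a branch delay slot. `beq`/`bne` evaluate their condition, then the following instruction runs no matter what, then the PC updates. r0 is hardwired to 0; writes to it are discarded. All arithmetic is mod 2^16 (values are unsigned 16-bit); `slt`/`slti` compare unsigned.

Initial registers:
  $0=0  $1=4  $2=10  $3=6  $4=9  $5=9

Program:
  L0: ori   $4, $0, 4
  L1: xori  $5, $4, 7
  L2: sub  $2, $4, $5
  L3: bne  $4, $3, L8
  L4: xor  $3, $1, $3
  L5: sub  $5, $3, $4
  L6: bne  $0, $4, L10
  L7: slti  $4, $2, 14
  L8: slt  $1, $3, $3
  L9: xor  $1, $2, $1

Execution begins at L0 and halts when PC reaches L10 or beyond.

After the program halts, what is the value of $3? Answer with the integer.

2

PC=0  ori   $4, $0, 4        | $0=0 $1=4 $2=10 $3=6 $4=4 $5=9
PC=1  xori  $5, $4, 7        | $0=0 $1=4 $2=10 $3=6 $4=4 $5=3
PC=2  sub  $2, $4, $5        | $0=0 $1=4 $2=1 $3=6 $4=4 $5=3
PC=3  bne  $4, $3, L8        | $0=0 $1=4 $2=1 $3=6 $4=4 $5=3  [TAKEN]
PC=4  xor  $3, $1, $3        | $0=0 $1=4 $2=1 $3=2 $4=4 $5=3
PC=8  slt  $1, $3, $3        | $0=0 $1=0 $2=1 $3=2 $4=4 $5=3
PC=9  xor  $1, $2, $1        | $0=0 $1=1 $2=1 $3=2 $4=4 $5=3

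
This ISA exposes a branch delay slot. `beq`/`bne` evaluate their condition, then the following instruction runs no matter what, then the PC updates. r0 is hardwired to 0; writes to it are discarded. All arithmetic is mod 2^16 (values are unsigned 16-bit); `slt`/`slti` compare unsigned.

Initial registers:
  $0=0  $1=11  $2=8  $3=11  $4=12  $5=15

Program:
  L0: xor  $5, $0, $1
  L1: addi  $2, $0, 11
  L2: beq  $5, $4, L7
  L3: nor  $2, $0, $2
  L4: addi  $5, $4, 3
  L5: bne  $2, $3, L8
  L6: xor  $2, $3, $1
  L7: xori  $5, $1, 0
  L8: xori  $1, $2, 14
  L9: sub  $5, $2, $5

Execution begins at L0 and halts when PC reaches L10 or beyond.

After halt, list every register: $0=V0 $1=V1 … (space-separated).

$0=0 $1=14 $2=0 $3=11 $4=12 $5=65521

  step pc=0: xor  $5, $0, $1  regs=(0,11,8,11,12,11)
  step pc=1: addi  $2, $0, 11  regs=(0,11,11,11,12,11)
  step pc=2: beq  $5, $4, L7  cond=F  regs=(0,11,11,11,12,11)
  step pc=3: nor  $2, $0, $2  regs=(0,11,65524,11,12,11)
  step pc=4: addi  $5, $4, 3  regs=(0,11,65524,11,12,15)
  step pc=5: bne  $2, $3, L8  cond=T  regs=(0,11,65524,11,12,15)
  step pc=6: xor  $2, $3, $1  regs=(0,11,0,11,12,15)
  step pc=8: xori  $1, $2, 14  regs=(0,14,0,11,12,15)
  step pc=9: sub  $5, $2, $5  regs=(0,14,0,11,12,65521)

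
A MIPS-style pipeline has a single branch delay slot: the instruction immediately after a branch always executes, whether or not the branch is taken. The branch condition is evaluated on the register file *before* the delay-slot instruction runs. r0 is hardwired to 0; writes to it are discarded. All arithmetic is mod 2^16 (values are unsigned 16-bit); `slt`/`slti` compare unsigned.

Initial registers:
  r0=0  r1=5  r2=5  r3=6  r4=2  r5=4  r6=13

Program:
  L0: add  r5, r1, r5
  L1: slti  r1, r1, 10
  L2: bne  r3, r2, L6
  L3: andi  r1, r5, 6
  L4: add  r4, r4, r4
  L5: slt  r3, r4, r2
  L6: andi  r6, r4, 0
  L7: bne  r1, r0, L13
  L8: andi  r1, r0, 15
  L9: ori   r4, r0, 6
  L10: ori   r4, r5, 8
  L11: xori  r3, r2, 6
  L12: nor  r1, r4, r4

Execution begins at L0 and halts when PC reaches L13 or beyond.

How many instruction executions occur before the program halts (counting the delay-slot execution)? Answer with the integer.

  step pc=0: add  r5, r1, r5  regs=(0,5,5,6,2,9,13)
  step pc=1: slti  r1, r1, 10  regs=(0,1,5,6,2,9,13)
  step pc=2: bne  r3, r2, L6  cond=T  regs=(0,1,5,6,2,9,13)
  step pc=3: andi  r1, r5, 6  regs=(0,0,5,6,2,9,13)
  step pc=6: andi  r6, r4, 0  regs=(0,0,5,6,2,9,0)
  step pc=7: bne  r1, r0, L13  cond=F  regs=(0,0,5,6,2,9,0)
  step pc=8: andi  r1, r0, 15  regs=(0,0,5,6,2,9,0)
  step pc=9: ori   r4, r0, 6  regs=(0,0,5,6,6,9,0)
  step pc=10: ori   r4, r5, 8  regs=(0,0,5,6,9,9,0)
  step pc=11: xori  r3, r2, 6  regs=(0,0,5,3,9,9,0)
  step pc=12: nor  r1, r4, r4  regs=(0,65526,5,3,9,9,0)

11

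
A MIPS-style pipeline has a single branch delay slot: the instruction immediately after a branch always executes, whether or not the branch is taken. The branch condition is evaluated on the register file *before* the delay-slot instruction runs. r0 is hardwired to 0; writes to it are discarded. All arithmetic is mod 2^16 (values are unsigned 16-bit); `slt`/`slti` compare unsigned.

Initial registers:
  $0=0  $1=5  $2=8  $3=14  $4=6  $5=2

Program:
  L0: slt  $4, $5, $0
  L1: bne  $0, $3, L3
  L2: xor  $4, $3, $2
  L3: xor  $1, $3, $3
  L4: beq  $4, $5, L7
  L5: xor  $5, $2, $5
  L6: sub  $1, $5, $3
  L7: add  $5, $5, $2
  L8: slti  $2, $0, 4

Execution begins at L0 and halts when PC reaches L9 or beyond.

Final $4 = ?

#0 slt  $4, $5, $0 ; 0/5/8/14/0/2
#1 bne  $0, $3, L3 ; 0/5/8/14/0/2 ; →target
#2 xor  $4, $3, $2 ; 0/5/8/14/6/2
#3 xor  $1, $3, $3 ; 0/0/8/14/6/2
#4 beq  $4, $5, L7 ; 0/0/8/14/6/2 ; →fallthru
#5 xor  $5, $2, $5 ; 0/0/8/14/6/10
#6 sub  $1, $5, $3 ; 0/65532/8/14/6/10
#7 add  $5, $5, $2 ; 0/65532/8/14/6/18
#8 slti  $2, $0, 4 ; 0/65532/1/14/6/18

6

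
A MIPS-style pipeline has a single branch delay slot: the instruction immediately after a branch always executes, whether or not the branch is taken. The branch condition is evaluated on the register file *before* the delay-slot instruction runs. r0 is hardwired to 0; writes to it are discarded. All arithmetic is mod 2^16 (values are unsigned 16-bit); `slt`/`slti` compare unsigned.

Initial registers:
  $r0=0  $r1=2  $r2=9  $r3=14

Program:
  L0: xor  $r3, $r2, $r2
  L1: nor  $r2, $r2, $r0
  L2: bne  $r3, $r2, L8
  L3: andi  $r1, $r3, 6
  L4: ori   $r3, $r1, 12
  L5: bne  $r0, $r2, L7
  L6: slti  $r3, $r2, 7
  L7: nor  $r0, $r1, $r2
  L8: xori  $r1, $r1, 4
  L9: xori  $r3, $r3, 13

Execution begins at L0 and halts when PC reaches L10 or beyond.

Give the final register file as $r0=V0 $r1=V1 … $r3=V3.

$r0=0 $r1=4 $r2=65526 $r3=13

[0] xor  $r3, $r2, $r2  →  {$r0:0, $r1:2, $r2:9, $r3:0}
[1] nor  $r2, $r2, $r0  →  {$r0:0, $r1:2, $r2:65526, $r3:0}
[2] bne  $r3, $r2, L8  →  {$r0:0, $r1:2, $r2:65526, $r3:0}  ⟨branch taken⟩
[3] andi  $r1, $r3, 6  →  {$r0:0, $r1:0, $r2:65526, $r3:0}
[8] xori  $r1, $r1, 4  →  {$r0:0, $r1:4, $r2:65526, $r3:0}
[9] xori  $r3, $r3, 13  →  {$r0:0, $r1:4, $r2:65526, $r3:13}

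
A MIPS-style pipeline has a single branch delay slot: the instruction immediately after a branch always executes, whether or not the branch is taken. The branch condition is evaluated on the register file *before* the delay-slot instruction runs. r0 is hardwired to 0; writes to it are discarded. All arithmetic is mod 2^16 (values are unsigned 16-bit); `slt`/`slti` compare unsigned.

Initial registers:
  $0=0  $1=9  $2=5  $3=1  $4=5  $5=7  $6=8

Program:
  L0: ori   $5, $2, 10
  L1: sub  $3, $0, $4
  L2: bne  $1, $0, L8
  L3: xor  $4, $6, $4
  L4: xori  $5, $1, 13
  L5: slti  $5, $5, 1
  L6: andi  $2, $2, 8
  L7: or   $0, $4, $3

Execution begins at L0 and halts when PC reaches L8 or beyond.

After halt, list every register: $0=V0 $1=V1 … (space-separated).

  step pc=0: ori   $5, $2, 10  regs=(0,9,5,1,5,15,8)
  step pc=1: sub  $3, $0, $4  regs=(0,9,5,65531,5,15,8)
  step pc=2: bne  $1, $0, L8  cond=T  regs=(0,9,5,65531,5,15,8)
  step pc=3: xor  $4, $6, $4  regs=(0,9,5,65531,13,15,8)

$0=0 $1=9 $2=5 $3=65531 $4=13 $5=15 $6=8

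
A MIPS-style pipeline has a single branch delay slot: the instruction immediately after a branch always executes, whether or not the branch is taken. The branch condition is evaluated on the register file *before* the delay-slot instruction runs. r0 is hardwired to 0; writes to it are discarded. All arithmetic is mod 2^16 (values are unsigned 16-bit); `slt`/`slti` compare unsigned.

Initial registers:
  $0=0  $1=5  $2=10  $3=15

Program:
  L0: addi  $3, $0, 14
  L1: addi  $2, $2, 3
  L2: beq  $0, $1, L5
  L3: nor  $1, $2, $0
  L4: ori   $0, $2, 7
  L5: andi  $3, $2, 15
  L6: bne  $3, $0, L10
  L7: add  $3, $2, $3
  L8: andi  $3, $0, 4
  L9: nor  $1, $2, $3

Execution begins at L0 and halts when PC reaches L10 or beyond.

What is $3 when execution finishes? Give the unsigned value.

26

[0] addi  $3, $0, 14  →  {$0:0, $1:5, $2:10, $3:14}
[1] addi  $2, $2, 3  →  {$0:0, $1:5, $2:13, $3:14}
[2] beq  $0, $1, L5  →  {$0:0, $1:5, $2:13, $3:14}  ⟨branch fallthrough⟩
[3] nor  $1, $2, $0  →  {$0:0, $1:65522, $2:13, $3:14}
[4] ori   $0, $2, 7  →  {$0:0, $1:65522, $2:13, $3:14}
[5] andi  $3, $2, 15  →  {$0:0, $1:65522, $2:13, $3:13}
[6] bne  $3, $0, L10  →  {$0:0, $1:65522, $2:13, $3:13}  ⟨branch taken⟩
[7] add  $3, $2, $3  →  {$0:0, $1:65522, $2:13, $3:26}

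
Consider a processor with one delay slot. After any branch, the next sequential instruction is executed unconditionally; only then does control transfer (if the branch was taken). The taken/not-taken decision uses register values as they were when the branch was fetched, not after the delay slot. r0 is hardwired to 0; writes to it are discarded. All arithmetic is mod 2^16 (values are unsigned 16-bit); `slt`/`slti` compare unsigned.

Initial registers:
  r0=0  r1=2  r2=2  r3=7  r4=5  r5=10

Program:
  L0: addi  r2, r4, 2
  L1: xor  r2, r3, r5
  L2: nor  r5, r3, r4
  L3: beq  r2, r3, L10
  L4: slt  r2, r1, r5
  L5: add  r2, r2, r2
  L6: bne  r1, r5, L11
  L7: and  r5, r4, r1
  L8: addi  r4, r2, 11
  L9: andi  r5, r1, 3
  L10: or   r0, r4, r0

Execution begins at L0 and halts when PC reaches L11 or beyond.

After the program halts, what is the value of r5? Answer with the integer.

0

#0 addi  r2, r4, 2 ; 0/2/7/7/5/10
#1 xor  r2, r3, r5 ; 0/2/13/7/5/10
#2 nor  r5, r3, r4 ; 0/2/13/7/5/65528
#3 beq  r2, r3, L10 ; 0/2/13/7/5/65528 ; →fallthru
#4 slt  r2, r1, r5 ; 0/2/1/7/5/65528
#5 add  r2, r2, r2 ; 0/2/2/7/5/65528
#6 bne  r1, r5, L11 ; 0/2/2/7/5/65528 ; →target
#7 and  r5, r4, r1 ; 0/2/2/7/5/0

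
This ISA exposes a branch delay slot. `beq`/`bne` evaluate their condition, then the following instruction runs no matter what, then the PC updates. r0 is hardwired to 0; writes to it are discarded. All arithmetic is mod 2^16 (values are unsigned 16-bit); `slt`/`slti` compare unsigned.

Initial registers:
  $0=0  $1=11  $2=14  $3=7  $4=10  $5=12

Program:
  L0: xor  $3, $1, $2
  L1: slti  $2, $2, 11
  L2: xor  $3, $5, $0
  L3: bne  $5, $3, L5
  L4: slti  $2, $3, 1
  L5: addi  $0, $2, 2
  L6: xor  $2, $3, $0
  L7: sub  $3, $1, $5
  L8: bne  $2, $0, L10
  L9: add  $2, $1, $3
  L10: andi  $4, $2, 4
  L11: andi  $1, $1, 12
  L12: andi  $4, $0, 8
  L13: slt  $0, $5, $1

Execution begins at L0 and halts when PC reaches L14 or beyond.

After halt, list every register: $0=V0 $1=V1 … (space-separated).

$0=0 $1=8 $2=10 $3=65535 $4=0 $5=12

#0 xor  $3, $1, $2 ; 0/11/14/5/10/12
#1 slti  $2, $2, 11 ; 0/11/0/5/10/12
#2 xor  $3, $5, $0 ; 0/11/0/12/10/12
#3 bne  $5, $3, L5 ; 0/11/0/12/10/12 ; →fallthru
#4 slti  $2, $3, 1 ; 0/11/0/12/10/12
#5 addi  $0, $2, 2 ; 0/11/0/12/10/12
#6 xor  $2, $3, $0 ; 0/11/12/12/10/12
#7 sub  $3, $1, $5 ; 0/11/12/65535/10/12
#8 bne  $2, $0, L10 ; 0/11/12/65535/10/12 ; →target
#9 add  $2, $1, $3 ; 0/11/10/65535/10/12
#10 andi  $4, $2, 4 ; 0/11/10/65535/0/12
#11 andi  $1, $1, 12 ; 0/8/10/65535/0/12
#12 andi  $4, $0, 8 ; 0/8/10/65535/0/12
#13 slt  $0, $5, $1 ; 0/8/10/65535/0/12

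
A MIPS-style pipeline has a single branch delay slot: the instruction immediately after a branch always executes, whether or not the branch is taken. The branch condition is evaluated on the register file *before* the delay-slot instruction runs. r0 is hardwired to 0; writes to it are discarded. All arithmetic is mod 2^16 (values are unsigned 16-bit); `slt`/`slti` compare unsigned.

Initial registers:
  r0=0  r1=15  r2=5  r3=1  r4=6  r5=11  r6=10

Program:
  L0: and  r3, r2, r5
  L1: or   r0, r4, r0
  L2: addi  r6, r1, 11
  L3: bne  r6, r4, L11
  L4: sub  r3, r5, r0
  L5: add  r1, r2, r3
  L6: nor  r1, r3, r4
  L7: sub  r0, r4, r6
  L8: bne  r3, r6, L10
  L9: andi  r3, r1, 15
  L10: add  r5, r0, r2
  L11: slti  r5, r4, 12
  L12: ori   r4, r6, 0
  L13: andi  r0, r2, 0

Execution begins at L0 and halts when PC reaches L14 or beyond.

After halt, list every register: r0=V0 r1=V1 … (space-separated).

r0=0 r1=15 r2=5 r3=11 r4=26 r5=1 r6=26

PC=0  and  r3, r2, r5        | r0=0 r1=15 r2=5 r3=1 r4=6 r5=11 r6=10
PC=1  or   r0, r4, r0        | r0=0 r1=15 r2=5 r3=1 r4=6 r5=11 r6=10
PC=2  addi  r6, r1, 11       | r0=0 r1=15 r2=5 r3=1 r4=6 r5=11 r6=26
PC=3  bne  r6, r4, L11       | r0=0 r1=15 r2=5 r3=1 r4=6 r5=11 r6=26  [TAKEN]
PC=4  sub  r3, r5, r0        | r0=0 r1=15 r2=5 r3=11 r4=6 r5=11 r6=26
PC=11 slti  r5, r4, 12       | r0=0 r1=15 r2=5 r3=11 r4=6 r5=1 r6=26
PC=12 ori   r4, r6, 0        | r0=0 r1=15 r2=5 r3=11 r4=26 r5=1 r6=26
PC=13 andi  r0, r2, 0        | r0=0 r1=15 r2=5 r3=11 r4=26 r5=1 r6=26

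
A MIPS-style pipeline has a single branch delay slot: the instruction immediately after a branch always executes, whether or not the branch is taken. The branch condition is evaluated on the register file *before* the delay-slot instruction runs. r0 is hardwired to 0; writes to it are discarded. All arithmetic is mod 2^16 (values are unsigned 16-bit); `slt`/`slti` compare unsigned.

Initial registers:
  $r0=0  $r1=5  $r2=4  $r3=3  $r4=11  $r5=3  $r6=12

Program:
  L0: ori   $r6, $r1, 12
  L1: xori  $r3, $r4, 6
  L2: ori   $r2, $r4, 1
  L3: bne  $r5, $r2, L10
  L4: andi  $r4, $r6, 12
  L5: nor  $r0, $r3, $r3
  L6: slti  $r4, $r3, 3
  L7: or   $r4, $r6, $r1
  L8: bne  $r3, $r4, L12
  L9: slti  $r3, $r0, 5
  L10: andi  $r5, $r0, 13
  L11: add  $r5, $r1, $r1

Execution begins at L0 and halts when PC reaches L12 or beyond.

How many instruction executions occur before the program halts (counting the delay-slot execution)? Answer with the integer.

PC=0  ori   $r6, $r1, 12     | $r0=0 $r1=5 $r2=4 $r3=3 $r4=11 $r5=3 $r6=13
PC=1  xori  $r3, $r4, 6      | $r0=0 $r1=5 $r2=4 $r3=13 $r4=11 $r5=3 $r6=13
PC=2  ori   $r2, $r4, 1      | $r0=0 $r1=5 $r2=11 $r3=13 $r4=11 $r5=3 $r6=13
PC=3  bne  $r5, $r2, L10     | $r0=0 $r1=5 $r2=11 $r3=13 $r4=11 $r5=3 $r6=13  [TAKEN]
PC=4  andi  $r4, $r6, 12     | $r0=0 $r1=5 $r2=11 $r3=13 $r4=12 $r5=3 $r6=13
PC=10 andi  $r5, $r0, 13     | $r0=0 $r1=5 $r2=11 $r3=13 $r4=12 $r5=0 $r6=13
PC=11 add  $r5, $r1, $r1     | $r0=0 $r1=5 $r2=11 $r3=13 $r4=12 $r5=10 $r6=13

7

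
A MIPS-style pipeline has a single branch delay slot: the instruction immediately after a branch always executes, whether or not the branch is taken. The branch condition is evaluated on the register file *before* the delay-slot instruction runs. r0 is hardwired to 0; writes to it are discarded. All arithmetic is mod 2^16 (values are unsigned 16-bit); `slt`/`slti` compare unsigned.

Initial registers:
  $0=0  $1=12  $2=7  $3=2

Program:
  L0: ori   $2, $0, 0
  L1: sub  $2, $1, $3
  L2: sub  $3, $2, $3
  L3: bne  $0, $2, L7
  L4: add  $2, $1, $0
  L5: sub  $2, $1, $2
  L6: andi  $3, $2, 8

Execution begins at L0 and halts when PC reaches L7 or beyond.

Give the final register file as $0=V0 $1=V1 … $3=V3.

[0] ori   $2, $0, 0  →  {$0:0, $1:12, $2:0, $3:2}
[1] sub  $2, $1, $3  →  {$0:0, $1:12, $2:10, $3:2}
[2] sub  $3, $2, $3  →  {$0:0, $1:12, $2:10, $3:8}
[3] bne  $0, $2, L7  →  {$0:0, $1:12, $2:10, $3:8}  ⟨branch taken⟩
[4] add  $2, $1, $0  →  {$0:0, $1:12, $2:12, $3:8}

$0=0 $1=12 $2=12 $3=8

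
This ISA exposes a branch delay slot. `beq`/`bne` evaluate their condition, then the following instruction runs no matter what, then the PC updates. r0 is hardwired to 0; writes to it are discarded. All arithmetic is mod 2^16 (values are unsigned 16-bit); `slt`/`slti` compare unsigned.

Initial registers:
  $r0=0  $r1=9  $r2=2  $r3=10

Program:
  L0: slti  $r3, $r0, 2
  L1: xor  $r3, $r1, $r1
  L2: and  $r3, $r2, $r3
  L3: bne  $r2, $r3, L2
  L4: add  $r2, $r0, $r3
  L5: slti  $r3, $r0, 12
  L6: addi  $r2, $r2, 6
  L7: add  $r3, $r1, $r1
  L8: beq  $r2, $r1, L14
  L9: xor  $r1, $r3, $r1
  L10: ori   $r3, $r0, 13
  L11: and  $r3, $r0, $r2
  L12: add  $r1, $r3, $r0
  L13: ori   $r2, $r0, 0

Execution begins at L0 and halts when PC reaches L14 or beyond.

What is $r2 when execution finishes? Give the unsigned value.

0

[0] slti  $r3, $r0, 2  →  {$r0:0, $r1:9, $r2:2, $r3:1}
[1] xor  $r3, $r1, $r1  →  {$r0:0, $r1:9, $r2:2, $r3:0}
[2] and  $r3, $r2, $r3  →  {$r0:0, $r1:9, $r2:2, $r3:0}
[3] bne  $r2, $r3, L2  →  {$r0:0, $r1:9, $r2:2, $r3:0}  ⟨branch taken⟩
[4] add  $r2, $r0, $r3  →  {$r0:0, $r1:9, $r2:0, $r3:0}
[2] and  $r3, $r2, $r3  →  {$r0:0, $r1:9, $r2:0, $r3:0}
[3] bne  $r2, $r3, L2  →  {$r0:0, $r1:9, $r2:0, $r3:0}  ⟨branch fallthrough⟩
[4] add  $r2, $r0, $r3  →  {$r0:0, $r1:9, $r2:0, $r3:0}
[5] slti  $r3, $r0, 12  →  {$r0:0, $r1:9, $r2:0, $r3:1}
[6] addi  $r2, $r2, 6  →  {$r0:0, $r1:9, $r2:6, $r3:1}
[7] add  $r3, $r1, $r1  →  {$r0:0, $r1:9, $r2:6, $r3:18}
[8] beq  $r2, $r1, L14  →  {$r0:0, $r1:9, $r2:6, $r3:18}  ⟨branch fallthrough⟩
[9] xor  $r1, $r3, $r1  →  {$r0:0, $r1:27, $r2:6, $r3:18}
[10] ori   $r3, $r0, 13  →  {$r0:0, $r1:27, $r2:6, $r3:13}
[11] and  $r3, $r0, $r2  →  {$r0:0, $r1:27, $r2:6, $r3:0}
[12] add  $r1, $r3, $r0  →  {$r0:0, $r1:0, $r2:6, $r3:0}
[13] ori   $r2, $r0, 0  →  {$r0:0, $r1:0, $r2:0, $r3:0}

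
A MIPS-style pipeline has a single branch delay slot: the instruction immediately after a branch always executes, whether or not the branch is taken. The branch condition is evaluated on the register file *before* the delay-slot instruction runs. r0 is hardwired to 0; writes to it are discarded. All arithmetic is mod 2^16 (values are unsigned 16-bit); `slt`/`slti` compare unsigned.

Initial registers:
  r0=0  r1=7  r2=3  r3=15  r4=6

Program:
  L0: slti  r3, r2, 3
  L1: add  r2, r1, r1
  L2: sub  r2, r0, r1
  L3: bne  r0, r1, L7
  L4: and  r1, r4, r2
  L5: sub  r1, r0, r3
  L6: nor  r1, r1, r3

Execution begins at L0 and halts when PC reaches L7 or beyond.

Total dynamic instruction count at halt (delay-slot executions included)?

PC=0  slti  r3, r2, 3        | r0=0 r1=7 r2=3 r3=0 r4=6
PC=1  add  r2, r1, r1        | r0=0 r1=7 r2=14 r3=0 r4=6
PC=2  sub  r2, r0, r1        | r0=0 r1=7 r2=65529 r3=0 r4=6
PC=3  bne  r0, r1, L7        | r0=0 r1=7 r2=65529 r3=0 r4=6  [TAKEN]
PC=4  and  r1, r4, r2        | r0=0 r1=0 r2=65529 r3=0 r4=6

5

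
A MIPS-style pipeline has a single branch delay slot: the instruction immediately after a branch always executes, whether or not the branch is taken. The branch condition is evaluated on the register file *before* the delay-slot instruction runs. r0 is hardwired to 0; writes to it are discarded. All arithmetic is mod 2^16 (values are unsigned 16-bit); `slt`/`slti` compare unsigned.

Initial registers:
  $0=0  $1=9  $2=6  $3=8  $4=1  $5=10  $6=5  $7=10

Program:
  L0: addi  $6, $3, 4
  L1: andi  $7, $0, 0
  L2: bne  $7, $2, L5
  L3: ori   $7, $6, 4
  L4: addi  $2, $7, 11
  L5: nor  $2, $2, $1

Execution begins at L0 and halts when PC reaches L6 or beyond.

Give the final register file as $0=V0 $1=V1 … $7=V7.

$0=0 $1=9 $2=65520 $3=8 $4=1 $5=10 $6=12 $7=12

#0 addi  $6, $3, 4 ; 0/9/6/8/1/10/12/10
#1 andi  $7, $0, 0 ; 0/9/6/8/1/10/12/0
#2 bne  $7, $2, L5 ; 0/9/6/8/1/10/12/0 ; →target
#3 ori   $7, $6, 4 ; 0/9/6/8/1/10/12/12
#5 nor  $2, $2, $1 ; 0/9/65520/8/1/10/12/12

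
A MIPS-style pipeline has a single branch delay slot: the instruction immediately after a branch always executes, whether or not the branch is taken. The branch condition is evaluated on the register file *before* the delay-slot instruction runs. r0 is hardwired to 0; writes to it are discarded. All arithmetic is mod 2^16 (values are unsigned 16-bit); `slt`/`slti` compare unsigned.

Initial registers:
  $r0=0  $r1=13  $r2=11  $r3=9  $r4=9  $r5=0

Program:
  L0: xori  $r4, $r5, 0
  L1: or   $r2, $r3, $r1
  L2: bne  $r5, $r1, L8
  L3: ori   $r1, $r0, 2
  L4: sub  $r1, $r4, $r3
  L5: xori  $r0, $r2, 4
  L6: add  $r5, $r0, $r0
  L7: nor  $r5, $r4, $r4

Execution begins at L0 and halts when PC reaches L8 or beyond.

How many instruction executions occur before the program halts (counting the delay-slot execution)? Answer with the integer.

4

PC=0  xori  $r4, $r5, 0      | $r0=0 $r1=13 $r2=11 $r3=9 $r4=0 $r5=0
PC=1  or   $r2, $r3, $r1     | $r0=0 $r1=13 $r2=13 $r3=9 $r4=0 $r5=0
PC=2  bne  $r5, $r1, L8      | $r0=0 $r1=13 $r2=13 $r3=9 $r4=0 $r5=0  [TAKEN]
PC=3  ori   $r1, $r0, 2      | $r0=0 $r1=2 $r2=13 $r3=9 $r4=0 $r5=0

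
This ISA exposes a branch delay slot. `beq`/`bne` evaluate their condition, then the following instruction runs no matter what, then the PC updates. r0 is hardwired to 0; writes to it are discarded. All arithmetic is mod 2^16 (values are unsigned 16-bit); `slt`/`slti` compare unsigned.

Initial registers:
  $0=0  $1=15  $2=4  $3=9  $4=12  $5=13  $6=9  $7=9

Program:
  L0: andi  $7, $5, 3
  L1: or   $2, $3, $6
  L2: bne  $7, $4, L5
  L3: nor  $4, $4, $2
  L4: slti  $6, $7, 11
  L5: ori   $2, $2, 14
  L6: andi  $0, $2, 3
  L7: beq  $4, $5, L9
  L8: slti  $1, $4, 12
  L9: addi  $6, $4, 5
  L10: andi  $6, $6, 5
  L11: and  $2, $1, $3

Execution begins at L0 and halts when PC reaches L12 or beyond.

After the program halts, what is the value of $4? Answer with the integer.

65522

#0 andi  $7, $5, 3 ; 0/15/4/9/12/13/9/1
#1 or   $2, $3, $6 ; 0/15/9/9/12/13/9/1
#2 bne  $7, $4, L5 ; 0/15/9/9/12/13/9/1 ; →target
#3 nor  $4, $4, $2 ; 0/15/9/9/65522/13/9/1
#5 ori   $2, $2, 14 ; 0/15/15/9/65522/13/9/1
#6 andi  $0, $2, 3 ; 0/15/15/9/65522/13/9/1
#7 beq  $4, $5, L9 ; 0/15/15/9/65522/13/9/1 ; →fallthru
#8 slti  $1, $4, 12 ; 0/0/15/9/65522/13/9/1
#9 addi  $6, $4, 5 ; 0/0/15/9/65522/13/65527/1
#10 andi  $6, $6, 5 ; 0/0/15/9/65522/13/5/1
#11 and  $2, $1, $3 ; 0/0/0/9/65522/13/5/1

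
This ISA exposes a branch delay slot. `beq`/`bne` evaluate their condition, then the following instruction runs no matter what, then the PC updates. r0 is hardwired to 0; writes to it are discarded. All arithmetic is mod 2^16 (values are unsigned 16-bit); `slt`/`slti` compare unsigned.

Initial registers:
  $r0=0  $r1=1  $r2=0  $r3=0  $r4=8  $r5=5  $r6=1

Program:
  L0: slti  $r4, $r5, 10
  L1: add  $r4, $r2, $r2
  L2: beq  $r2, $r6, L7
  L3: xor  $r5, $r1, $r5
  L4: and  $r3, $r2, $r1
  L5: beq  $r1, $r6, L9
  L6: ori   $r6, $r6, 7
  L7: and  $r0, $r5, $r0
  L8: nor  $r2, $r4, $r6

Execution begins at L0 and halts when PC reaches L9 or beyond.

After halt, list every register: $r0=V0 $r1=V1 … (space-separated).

$r0=0 $r1=1 $r2=0 $r3=0 $r4=0 $r5=4 $r6=7

#0 slti  $r4, $r5, 10 ; 0/1/0/0/1/5/1
#1 add  $r4, $r2, $r2 ; 0/1/0/0/0/5/1
#2 beq  $r2, $r6, L7 ; 0/1/0/0/0/5/1 ; →fallthru
#3 xor  $r5, $r1, $r5 ; 0/1/0/0/0/4/1
#4 and  $r3, $r2, $r1 ; 0/1/0/0/0/4/1
#5 beq  $r1, $r6, L9 ; 0/1/0/0/0/4/1 ; →target
#6 ori   $r6, $r6, 7 ; 0/1/0/0/0/4/7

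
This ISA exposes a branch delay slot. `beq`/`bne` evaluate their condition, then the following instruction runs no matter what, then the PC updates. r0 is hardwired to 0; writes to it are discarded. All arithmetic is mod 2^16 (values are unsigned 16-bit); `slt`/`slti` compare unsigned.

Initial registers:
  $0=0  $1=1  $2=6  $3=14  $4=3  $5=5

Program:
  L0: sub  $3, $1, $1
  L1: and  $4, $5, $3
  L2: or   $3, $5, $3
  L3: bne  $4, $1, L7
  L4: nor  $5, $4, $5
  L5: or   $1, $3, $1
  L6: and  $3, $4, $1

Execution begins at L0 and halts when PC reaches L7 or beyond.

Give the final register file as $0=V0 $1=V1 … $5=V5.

[0] sub  $3, $1, $1  →  {$0:0, $1:1, $2:6, $3:0, $4:3, $5:5}
[1] and  $4, $5, $3  →  {$0:0, $1:1, $2:6, $3:0, $4:0, $5:5}
[2] or   $3, $5, $3  →  {$0:0, $1:1, $2:6, $3:5, $4:0, $5:5}
[3] bne  $4, $1, L7  →  {$0:0, $1:1, $2:6, $3:5, $4:0, $5:5}  ⟨branch taken⟩
[4] nor  $5, $4, $5  →  {$0:0, $1:1, $2:6, $3:5, $4:0, $5:65530}

$0=0 $1=1 $2=6 $3=5 $4=0 $5=65530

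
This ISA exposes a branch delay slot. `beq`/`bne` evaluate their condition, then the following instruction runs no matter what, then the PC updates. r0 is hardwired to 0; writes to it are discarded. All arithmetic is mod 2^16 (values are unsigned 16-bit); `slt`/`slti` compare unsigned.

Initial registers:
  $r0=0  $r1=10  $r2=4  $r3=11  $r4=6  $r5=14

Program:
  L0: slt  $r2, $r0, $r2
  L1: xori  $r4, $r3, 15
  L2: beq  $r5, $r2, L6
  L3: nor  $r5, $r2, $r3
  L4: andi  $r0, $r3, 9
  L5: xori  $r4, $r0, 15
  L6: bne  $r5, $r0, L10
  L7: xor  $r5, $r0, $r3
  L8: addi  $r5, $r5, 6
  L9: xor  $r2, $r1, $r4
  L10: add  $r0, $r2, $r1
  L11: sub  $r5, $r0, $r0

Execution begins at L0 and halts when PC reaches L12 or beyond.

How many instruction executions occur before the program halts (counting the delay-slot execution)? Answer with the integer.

PC=0  slt  $r2, $r0, $r2     | $r0=0 $r1=10 $r2=1 $r3=11 $r4=6 $r5=14
PC=1  xori  $r4, $r3, 15     | $r0=0 $r1=10 $r2=1 $r3=11 $r4=4 $r5=14
PC=2  beq  $r5, $r2, L6      | $r0=0 $r1=10 $r2=1 $r3=11 $r4=4 $r5=14  [not taken]
PC=3  nor  $r5, $r2, $r3     | $r0=0 $r1=10 $r2=1 $r3=11 $r4=4 $r5=65524
PC=4  andi  $r0, $r3, 9      | $r0=0 $r1=10 $r2=1 $r3=11 $r4=4 $r5=65524
PC=5  xori  $r4, $r0, 15     | $r0=0 $r1=10 $r2=1 $r3=11 $r4=15 $r5=65524
PC=6  bne  $r5, $r0, L10     | $r0=0 $r1=10 $r2=1 $r3=11 $r4=15 $r5=65524  [TAKEN]
PC=7  xor  $r5, $r0, $r3     | $r0=0 $r1=10 $r2=1 $r3=11 $r4=15 $r5=11
PC=10 add  $r0, $r2, $r1     | $r0=0 $r1=10 $r2=1 $r3=11 $r4=15 $r5=11
PC=11 sub  $r5, $r0, $r0     | $r0=0 $r1=10 $r2=1 $r3=11 $r4=15 $r5=0

10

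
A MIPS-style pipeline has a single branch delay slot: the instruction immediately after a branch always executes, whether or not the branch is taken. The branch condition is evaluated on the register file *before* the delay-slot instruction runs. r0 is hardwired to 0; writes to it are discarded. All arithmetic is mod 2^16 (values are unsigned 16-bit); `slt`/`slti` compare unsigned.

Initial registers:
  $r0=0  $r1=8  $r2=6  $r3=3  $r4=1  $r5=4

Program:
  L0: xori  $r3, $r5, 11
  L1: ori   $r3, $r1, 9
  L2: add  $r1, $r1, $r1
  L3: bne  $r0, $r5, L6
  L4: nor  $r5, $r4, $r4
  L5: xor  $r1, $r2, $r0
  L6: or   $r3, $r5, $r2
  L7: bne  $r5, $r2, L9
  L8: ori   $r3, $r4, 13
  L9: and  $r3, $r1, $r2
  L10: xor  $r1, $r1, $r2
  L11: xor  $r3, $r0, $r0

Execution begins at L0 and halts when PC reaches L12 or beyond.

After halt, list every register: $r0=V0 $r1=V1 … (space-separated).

$r0=0 $r1=22 $r2=6 $r3=0 $r4=1 $r5=65534

PC=0  xori  $r3, $r5, 11     | $r0=0 $r1=8 $r2=6 $r3=15 $r4=1 $r5=4
PC=1  ori   $r3, $r1, 9      | $r0=0 $r1=8 $r2=6 $r3=9 $r4=1 $r5=4
PC=2  add  $r1, $r1, $r1     | $r0=0 $r1=16 $r2=6 $r3=9 $r4=1 $r5=4
PC=3  bne  $r0, $r5, L6      | $r0=0 $r1=16 $r2=6 $r3=9 $r4=1 $r5=4  [TAKEN]
PC=4  nor  $r5, $r4, $r4     | $r0=0 $r1=16 $r2=6 $r3=9 $r4=1 $r5=65534
PC=6  or   $r3, $r5, $r2     | $r0=0 $r1=16 $r2=6 $r3=65534 $r4=1 $r5=65534
PC=7  bne  $r5, $r2, L9      | $r0=0 $r1=16 $r2=6 $r3=65534 $r4=1 $r5=65534  [TAKEN]
PC=8  ori   $r3, $r4, 13     | $r0=0 $r1=16 $r2=6 $r3=13 $r4=1 $r5=65534
PC=9  and  $r3, $r1, $r2     | $r0=0 $r1=16 $r2=6 $r3=0 $r4=1 $r5=65534
PC=10 xor  $r1, $r1, $r2     | $r0=0 $r1=22 $r2=6 $r3=0 $r4=1 $r5=65534
PC=11 xor  $r3, $r0, $r0     | $r0=0 $r1=22 $r2=6 $r3=0 $r4=1 $r5=65534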